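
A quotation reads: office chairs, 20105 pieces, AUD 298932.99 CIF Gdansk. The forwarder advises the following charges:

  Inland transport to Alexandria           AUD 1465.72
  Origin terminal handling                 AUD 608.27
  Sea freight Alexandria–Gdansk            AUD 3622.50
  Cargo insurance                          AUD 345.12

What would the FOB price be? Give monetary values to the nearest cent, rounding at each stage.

Not relevant to the conversion: inland to port, origin terminal — on the seller under both CIF and FOB; already in the CIF price and stays in the FOB price.
From CIF to FOB, the seller no longer bears: freight, insurance.
FOB price = 298932.99 − 3622.50 − 345.12 = 294965.37

FOB price: AUD 294965.37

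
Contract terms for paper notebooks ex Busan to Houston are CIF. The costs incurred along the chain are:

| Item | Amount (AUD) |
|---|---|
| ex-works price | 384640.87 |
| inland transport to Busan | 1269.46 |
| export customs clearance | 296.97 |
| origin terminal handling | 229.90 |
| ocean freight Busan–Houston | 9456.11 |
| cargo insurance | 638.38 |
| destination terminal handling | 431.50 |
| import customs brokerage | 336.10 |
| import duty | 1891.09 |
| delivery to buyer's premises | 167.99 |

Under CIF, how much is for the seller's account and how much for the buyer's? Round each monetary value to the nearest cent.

Seller: AUD 396531.69; buyer: AUD 2826.68

CIF: the seller pays costs through ocean freight and marine insurance to the destination port.
Seller's account: goods 384640.87 + inland to port 1269.46 + export clearance 296.97 + origin terminal 229.90 + freight 9456.11 + insurance 638.38 = 396531.69
Buyer's account: destination terminal 431.50 + brokerage 336.10 + duty 1891.09 + delivery 167.99 = 2826.68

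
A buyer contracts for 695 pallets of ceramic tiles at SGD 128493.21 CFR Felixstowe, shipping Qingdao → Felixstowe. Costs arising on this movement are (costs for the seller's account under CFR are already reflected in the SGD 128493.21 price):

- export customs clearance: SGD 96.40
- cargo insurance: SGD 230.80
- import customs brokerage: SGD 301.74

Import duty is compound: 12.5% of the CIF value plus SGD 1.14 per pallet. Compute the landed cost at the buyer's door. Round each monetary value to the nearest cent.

Total landed cost: SGD 145908.55

CFR: the seller pays costs through ocean freight to the destination port, but not insurance.
Already in the invoice (seller's account under CFR): export clearance — exclude.
CIF value = CFR price + insurance = 128493.21 + 230.80 = 128724.01
Ad valorem component: 128724.01 × 12.5% = 16090.50
Specific component: 695 × 1.14 = 792.30
Import duty = 16090.50 + 792.30 = 16882.80
Buyer bears: insurance 230.80 + brokerage 301.74 + duty 16882.80 = 17415.34
Landed cost = invoice 128493.21 + 17415.34 = 145908.55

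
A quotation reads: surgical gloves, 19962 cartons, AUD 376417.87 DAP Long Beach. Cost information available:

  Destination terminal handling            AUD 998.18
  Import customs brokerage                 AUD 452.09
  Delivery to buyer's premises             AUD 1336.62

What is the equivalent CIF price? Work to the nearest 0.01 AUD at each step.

Not relevant to the conversion: brokerage — on the buyer under both terms; not part of either seller's price.
From DAP to CIF, the seller no longer bears: destination terminal, delivery.
CIF price = 376417.87 − 998.18 − 1336.62 = 374083.07

CIF price: AUD 374083.07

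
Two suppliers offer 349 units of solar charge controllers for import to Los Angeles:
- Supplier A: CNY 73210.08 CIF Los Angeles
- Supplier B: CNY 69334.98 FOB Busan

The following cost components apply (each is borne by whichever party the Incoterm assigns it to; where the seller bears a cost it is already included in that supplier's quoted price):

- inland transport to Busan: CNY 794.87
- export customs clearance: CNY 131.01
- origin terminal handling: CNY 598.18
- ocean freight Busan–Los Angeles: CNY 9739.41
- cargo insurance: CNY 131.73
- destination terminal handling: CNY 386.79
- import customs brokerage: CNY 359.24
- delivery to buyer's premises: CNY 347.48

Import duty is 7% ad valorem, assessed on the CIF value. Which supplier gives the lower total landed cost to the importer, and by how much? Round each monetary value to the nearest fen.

Supplier A is cheaper by CNY 6415.76

Supplier A (CIF):
The CIF price already equals the CIF value: 73210.08
Import duty = 73210.08 × 7% = 5124.71
Buyer bears (A): 386.79 + 359.24 + 347.48 = 1093.51
Landed cost (A) = invoice 73210.08 + 1093.51 + duty 5124.71 = 79428.30
Supplier B (FOB):
CIF value = FOB price + freight + insurance = 69334.98 + 9739.41 + 131.73 = 79206.12
Import duty = 79206.12 × 7% = 5544.43
Buyer bears (B): 9739.41 + 131.73 + 386.79 + 359.24 + 347.48 = 10964.65
Landed cost (B) = invoice 69334.98 + 10964.65 + duty 5544.43 = 85844.06
Difference = |79428.30 − 85844.06| = 6415.76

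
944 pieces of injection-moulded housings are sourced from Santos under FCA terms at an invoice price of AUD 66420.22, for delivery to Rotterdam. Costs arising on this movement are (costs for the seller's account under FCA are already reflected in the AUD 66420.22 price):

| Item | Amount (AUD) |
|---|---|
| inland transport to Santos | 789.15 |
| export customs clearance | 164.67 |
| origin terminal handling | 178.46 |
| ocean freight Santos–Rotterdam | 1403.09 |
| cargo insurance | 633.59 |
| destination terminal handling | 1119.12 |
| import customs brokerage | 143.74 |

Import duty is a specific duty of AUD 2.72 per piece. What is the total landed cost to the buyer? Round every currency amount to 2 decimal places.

FCA: the seller delivers export-cleared goods to the carrier; the buyer bears costs from that point.
Already in the invoice (seller's account under FCA): inland to port, export clearance — exclude.
CIF value = FCA price + origin terminal + freight + insurance = 66420.22 + 178.46 + 1403.09 + 633.59 = 68635.36
Import duty = 944 × 2.72 = 2567.68
Buyer bears: origin terminal 178.46 + freight 1403.09 + insurance 633.59 + destination terminal 1119.12 + brokerage 143.74 + duty 2567.68 = 6045.68
Landed cost = invoice 66420.22 + 6045.68 = 72465.90

Total landed cost: AUD 72465.90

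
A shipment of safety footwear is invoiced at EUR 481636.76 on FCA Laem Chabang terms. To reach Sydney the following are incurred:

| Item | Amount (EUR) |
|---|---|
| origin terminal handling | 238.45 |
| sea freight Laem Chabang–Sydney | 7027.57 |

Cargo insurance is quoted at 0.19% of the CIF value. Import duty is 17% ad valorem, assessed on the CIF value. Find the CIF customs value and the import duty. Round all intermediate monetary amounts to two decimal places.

Let C be the CIF value. C = FCA price + pre-shipment costs + freight + 0.19% × C
C − 0.19% × C = 481636.76 + 238.45 + 7027.57
0.9981 × C = 488902.78
C = 488902.78 / 0.9981 = 489833.46
Insurance premium = 0.19% × 489833.46 = 930.68
Import duty = 489833.46 × 17% = 83271.69

CIF value: EUR 489833.46; import duty: EUR 83271.69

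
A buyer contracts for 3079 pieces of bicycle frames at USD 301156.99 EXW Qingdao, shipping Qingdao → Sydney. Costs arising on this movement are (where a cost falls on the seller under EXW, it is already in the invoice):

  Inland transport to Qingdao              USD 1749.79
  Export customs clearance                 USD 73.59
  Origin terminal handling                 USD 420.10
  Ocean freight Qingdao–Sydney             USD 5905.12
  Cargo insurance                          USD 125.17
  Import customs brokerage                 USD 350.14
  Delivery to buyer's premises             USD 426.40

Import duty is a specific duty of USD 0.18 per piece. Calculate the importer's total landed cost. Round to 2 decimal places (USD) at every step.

Total landed cost: USD 310761.52

EXW: the seller makes goods available at their premises; the buyer bears all onward costs.
CIF value = EXW price + inland to port + export clearance + origin terminal + freight + insurance = 301156.99 + 1749.79 + 73.59 + 420.10 + 5905.12 + 125.17 = 309430.76
Import duty = 3079 × 0.18 = 554.22
Buyer bears: inland to port 1749.79 + export clearance 73.59 + origin terminal 420.10 + freight 5905.12 + insurance 125.17 + brokerage 350.14 + delivery 426.40 + duty 554.22 = 9604.53
Landed cost = invoice 301156.99 + 9604.53 = 310761.52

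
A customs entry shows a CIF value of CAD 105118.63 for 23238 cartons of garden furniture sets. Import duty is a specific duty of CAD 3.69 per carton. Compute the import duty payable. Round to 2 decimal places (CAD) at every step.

Import duty = 23238 × 3.69 = 85748.22

Import duty: CAD 85748.22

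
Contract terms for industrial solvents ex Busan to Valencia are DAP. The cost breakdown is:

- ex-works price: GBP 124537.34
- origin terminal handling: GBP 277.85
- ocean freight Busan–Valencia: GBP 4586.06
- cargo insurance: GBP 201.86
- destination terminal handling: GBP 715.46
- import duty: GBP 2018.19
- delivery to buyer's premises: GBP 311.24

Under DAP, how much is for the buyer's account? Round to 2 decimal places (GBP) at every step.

DAP: the seller bears all costs to the named destination except import duty and clearance.
Seller's account: goods 124537.34 + origin terminal 277.85 + freight 4586.06 + insurance 201.86 + destination terminal 715.46 + delivery 311.24 = 130629.81
Buyer's account: duty 2018.19 = 2018.19

Buyer's account: GBP 2018.19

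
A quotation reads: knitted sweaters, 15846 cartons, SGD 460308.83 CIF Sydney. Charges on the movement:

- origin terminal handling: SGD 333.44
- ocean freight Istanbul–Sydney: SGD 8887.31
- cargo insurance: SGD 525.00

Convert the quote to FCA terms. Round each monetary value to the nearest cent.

FCA price: SGD 450563.08

From CIF to FCA, the seller no longer bears: origin terminal, freight, insurance.
FCA price = 460308.83 − 333.44 − 8887.31 − 525.00 = 450563.08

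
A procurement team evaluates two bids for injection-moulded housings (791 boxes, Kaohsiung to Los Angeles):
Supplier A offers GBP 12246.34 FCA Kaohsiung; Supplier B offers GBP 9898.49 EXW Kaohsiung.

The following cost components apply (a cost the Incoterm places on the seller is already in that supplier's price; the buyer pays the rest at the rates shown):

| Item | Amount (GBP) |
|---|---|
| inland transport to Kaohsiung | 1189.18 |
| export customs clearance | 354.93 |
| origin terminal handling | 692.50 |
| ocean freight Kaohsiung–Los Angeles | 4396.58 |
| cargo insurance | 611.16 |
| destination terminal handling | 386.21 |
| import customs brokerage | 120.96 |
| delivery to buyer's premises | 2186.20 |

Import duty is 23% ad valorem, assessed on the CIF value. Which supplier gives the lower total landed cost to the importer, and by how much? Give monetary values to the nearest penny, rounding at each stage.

Supplier B is cheaper by GBP 988.60

Supplier A (FCA):
CIF value = FCA price + origin terminal + freight + insurance = 12246.34 + 692.50 + 4396.58 + 611.16 = 17946.58
Import duty = 17946.58 × 23% = 4127.71
Buyer bears (A): 692.50 + 4396.58 + 611.16 + 386.21 + 120.96 + 2186.20 = 8393.61
Landed cost (A) = invoice 12246.34 + 8393.61 + duty 4127.71 = 24767.66
Supplier B (EXW):
CIF value = EXW price + inland to port + export clearance + origin terminal + freight + insurance = 9898.49 + 1189.18 + 354.93 + 692.50 + 4396.58 + 611.16 = 17142.84
Import duty = 17142.84 × 23% = 3942.85
Buyer bears (B): 1189.18 + 354.93 + 692.50 + 4396.58 + 611.16 + 386.21 + 120.96 + 2186.20 = 9937.72
Landed cost (B) = invoice 9898.49 + 9937.72 + duty 3942.85 = 23779.06
Difference = |24767.66 − 23779.06| = 988.60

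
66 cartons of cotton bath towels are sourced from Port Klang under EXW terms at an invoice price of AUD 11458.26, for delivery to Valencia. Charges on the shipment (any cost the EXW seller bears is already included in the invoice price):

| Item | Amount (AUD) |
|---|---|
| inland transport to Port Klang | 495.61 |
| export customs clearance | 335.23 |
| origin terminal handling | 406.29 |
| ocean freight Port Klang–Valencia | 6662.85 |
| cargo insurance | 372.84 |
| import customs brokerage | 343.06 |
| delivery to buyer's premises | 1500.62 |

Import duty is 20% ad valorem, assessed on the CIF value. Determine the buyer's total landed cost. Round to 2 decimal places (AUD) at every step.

EXW: the seller makes goods available at their premises; the buyer bears all onward costs.
CIF value = EXW price + inland to port + export clearance + origin terminal + freight + insurance = 11458.26 + 495.61 + 335.23 + 406.29 + 6662.85 + 372.84 = 19731.08
Import duty = 19731.08 × 20% = 3946.22
Buyer bears: inland to port 495.61 + export clearance 335.23 + origin terminal 406.29 + freight 6662.85 + insurance 372.84 + brokerage 343.06 + delivery 1500.62 + duty 3946.22 = 14062.72
Landed cost = invoice 11458.26 + 14062.72 = 25520.98

Total landed cost: AUD 25520.98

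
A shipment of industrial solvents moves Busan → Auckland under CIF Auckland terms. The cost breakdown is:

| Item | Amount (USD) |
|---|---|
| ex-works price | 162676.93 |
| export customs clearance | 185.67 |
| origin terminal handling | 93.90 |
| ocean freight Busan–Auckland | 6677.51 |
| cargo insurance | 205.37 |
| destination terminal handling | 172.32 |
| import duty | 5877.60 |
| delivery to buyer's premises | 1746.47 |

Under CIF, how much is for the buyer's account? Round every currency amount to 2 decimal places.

Buyer's account: USD 7796.39

CIF: the seller pays costs through ocean freight and marine insurance to the destination port.
Seller's account: goods 162676.93 + export clearance 185.67 + origin terminal 93.90 + freight 6677.51 + insurance 205.37 = 169839.38
Buyer's account: destination terminal 172.32 + duty 5877.60 + delivery 1746.47 = 7796.39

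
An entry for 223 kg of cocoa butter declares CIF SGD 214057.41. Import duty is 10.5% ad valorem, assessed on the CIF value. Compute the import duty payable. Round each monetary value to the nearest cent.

Import duty: SGD 22476.03

Import duty = 214057.41 × 10.5% = 22476.03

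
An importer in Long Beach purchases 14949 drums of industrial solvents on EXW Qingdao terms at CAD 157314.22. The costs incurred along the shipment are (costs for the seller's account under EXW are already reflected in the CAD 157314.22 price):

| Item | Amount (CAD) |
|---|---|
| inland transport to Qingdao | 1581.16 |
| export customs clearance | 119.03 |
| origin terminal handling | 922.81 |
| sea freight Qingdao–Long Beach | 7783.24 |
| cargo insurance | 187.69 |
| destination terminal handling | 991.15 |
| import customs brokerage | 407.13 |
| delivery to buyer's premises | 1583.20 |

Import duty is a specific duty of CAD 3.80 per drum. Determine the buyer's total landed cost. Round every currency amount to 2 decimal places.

Total landed cost: CAD 227695.83

EXW: the seller makes goods available at their premises; the buyer bears all onward costs.
CIF value = EXW price + inland to port + export clearance + origin terminal + freight + insurance = 157314.22 + 1581.16 + 119.03 + 922.81 + 7783.24 + 187.69 = 167908.15
Import duty = 14949 × 3.80 = 56806.20
Buyer bears: inland to port 1581.16 + export clearance 119.03 + origin terminal 922.81 + freight 7783.24 + insurance 187.69 + destination terminal 991.15 + brokerage 407.13 + delivery 1583.20 + duty 56806.20 = 70381.61
Landed cost = invoice 157314.22 + 70381.61 = 227695.83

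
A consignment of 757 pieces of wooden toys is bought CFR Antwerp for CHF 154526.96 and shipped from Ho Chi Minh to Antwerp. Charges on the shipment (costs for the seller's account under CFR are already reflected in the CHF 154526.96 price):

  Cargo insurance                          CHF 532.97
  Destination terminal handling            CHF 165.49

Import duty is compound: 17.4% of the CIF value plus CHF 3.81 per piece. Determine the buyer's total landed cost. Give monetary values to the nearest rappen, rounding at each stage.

CFR: the seller pays costs through ocean freight to the destination port, but not insurance.
CIF value = CFR price + insurance = 154526.96 + 532.97 = 155059.93
Ad valorem component: 155059.93 × 17.4% = 26980.43
Specific component: 757 × 3.81 = 2884.17
Import duty = 26980.43 + 2884.17 = 29864.60
Buyer bears: insurance 532.97 + destination terminal 165.49 + duty 29864.60 = 30563.06
Landed cost = invoice 154526.96 + 30563.06 = 185090.02

Total landed cost: CHF 185090.02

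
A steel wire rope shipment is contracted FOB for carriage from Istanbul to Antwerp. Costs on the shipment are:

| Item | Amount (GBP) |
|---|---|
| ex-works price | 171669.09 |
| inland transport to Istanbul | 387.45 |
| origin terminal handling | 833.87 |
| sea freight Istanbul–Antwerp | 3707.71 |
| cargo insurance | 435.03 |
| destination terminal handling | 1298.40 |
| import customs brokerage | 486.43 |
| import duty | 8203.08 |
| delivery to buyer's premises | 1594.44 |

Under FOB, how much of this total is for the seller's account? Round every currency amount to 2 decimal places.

FOB: the seller bears costs until goods are on board at the origin port; the buyer bears freight, insurance and all costs thereafter.
Seller's account: goods 171669.09 + inland to port 387.45 + origin terminal 833.87 = 172890.41
Buyer's account: freight 3707.71 + insurance 435.03 + destination terminal 1298.40 + brokerage 486.43 + duty 8203.08 + delivery 1594.44 = 15725.09

Seller's account: GBP 172890.41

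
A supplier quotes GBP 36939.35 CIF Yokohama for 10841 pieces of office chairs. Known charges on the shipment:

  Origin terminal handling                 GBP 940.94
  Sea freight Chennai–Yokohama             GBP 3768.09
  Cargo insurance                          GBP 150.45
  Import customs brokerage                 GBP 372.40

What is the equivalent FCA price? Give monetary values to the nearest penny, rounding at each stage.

Not relevant to the conversion: brokerage — on the buyer under both terms; not part of either seller's price.
From CIF to FCA, the seller no longer bears: origin terminal, freight, insurance.
FCA price = 36939.35 − 940.94 − 3768.09 − 150.45 = 32079.87

FCA price: GBP 32079.87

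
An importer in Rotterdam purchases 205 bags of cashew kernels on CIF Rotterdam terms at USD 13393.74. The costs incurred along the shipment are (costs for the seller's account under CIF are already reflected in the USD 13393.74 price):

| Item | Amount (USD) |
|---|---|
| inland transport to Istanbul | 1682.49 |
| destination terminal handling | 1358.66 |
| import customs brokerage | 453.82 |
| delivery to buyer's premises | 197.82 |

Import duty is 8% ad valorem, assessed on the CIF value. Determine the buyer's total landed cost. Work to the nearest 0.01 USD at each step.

CIF: the seller pays costs through ocean freight and marine insurance to the destination port.
Already in the invoice (seller's account under CIF): inland to port — exclude.
The CIF price already equals the CIF value: 13393.74
Import duty = 13393.74 × 8% = 1071.50
Buyer bears: destination terminal 1358.66 + brokerage 453.82 + delivery 197.82 + duty 1071.50 = 3081.80
Landed cost = invoice 13393.74 + 3081.80 = 16475.54

Total landed cost: USD 16475.54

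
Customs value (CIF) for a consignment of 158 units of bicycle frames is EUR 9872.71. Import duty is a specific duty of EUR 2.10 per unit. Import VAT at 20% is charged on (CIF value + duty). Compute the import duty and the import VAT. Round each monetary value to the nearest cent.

Import duty: EUR 331.80; import VAT: EUR 2040.90

Import duty = 158 × 2.10 = 331.80
VAT base = CIF + duty = 9872.71 + 331.80 = 10204.51
Import VAT = 10204.51 × 20% = 2040.90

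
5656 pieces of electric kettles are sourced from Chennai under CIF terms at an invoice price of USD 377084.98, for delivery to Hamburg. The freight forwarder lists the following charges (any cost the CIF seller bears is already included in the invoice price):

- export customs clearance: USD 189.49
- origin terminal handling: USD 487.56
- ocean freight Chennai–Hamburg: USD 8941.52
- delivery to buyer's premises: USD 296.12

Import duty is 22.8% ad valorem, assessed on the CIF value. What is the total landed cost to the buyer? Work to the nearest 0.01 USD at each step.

CIF: the seller pays costs through ocean freight and marine insurance to the destination port.
Already in the invoice (seller's account under CIF): export clearance, origin terminal, freight — exclude.
The CIF price already equals the CIF value: 377084.98
Import duty = 377084.98 × 22.8% = 85975.38
Buyer bears: delivery 296.12 + duty 85975.38 = 86271.50
Landed cost = invoice 377084.98 + 86271.50 = 463356.48

Total landed cost: USD 463356.48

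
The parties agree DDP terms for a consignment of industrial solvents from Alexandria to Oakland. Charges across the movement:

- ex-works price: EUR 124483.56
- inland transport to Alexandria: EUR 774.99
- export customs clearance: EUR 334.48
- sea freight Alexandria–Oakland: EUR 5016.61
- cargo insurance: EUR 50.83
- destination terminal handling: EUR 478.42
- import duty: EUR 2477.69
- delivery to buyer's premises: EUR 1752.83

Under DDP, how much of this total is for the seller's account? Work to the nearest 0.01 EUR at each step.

DDP: the seller bears all costs including import duty.
Seller's account: goods 124483.56 + inland to port 774.99 + export clearance 334.48 + freight 5016.61 + insurance 50.83 + destination terminal 478.42 + duty 2477.69 + delivery 1752.83 = 135369.41
Buyer's account: 0.00

Seller's account: EUR 135369.41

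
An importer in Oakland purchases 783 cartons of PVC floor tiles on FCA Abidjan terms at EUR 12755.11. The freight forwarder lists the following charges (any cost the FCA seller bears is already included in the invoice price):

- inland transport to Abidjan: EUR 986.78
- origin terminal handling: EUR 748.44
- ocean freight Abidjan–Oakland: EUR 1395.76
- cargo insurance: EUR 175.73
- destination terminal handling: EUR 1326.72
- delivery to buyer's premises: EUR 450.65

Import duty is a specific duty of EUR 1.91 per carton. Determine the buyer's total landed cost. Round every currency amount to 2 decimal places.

FCA: the seller delivers export-cleared goods to the carrier; the buyer bears costs from that point.
Already in the invoice (seller's account under FCA): inland to port — exclude.
CIF value = FCA price + origin terminal + freight + insurance = 12755.11 + 748.44 + 1395.76 + 175.73 = 15075.04
Import duty = 783 × 1.91 = 1495.53
Buyer bears: origin terminal 748.44 + freight 1395.76 + insurance 175.73 + destination terminal 1326.72 + delivery 450.65 + duty 1495.53 = 5592.83
Landed cost = invoice 12755.11 + 5592.83 = 18347.94

Total landed cost: EUR 18347.94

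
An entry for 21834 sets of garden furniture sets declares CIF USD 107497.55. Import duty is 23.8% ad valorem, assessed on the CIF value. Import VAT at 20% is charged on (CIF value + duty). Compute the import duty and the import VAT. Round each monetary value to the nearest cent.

Import duty: USD 25584.42; import VAT: USD 26616.39

Import duty = 107497.55 × 23.8% = 25584.42
VAT base = CIF + duty = 107497.55 + 25584.42 = 133081.97
Import VAT = 133081.97 × 20% = 26616.39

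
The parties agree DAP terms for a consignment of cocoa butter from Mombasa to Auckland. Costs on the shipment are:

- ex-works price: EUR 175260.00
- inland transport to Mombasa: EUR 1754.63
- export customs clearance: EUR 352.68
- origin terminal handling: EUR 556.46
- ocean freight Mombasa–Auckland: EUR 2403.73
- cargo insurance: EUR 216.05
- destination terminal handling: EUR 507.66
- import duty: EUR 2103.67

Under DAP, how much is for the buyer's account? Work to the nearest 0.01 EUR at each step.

DAP: the seller bears all costs to the named destination except import duty and clearance.
Seller's account: goods 175260.00 + inland to port 1754.63 + export clearance 352.68 + origin terminal 556.46 + freight 2403.73 + insurance 216.05 + destination terminal 507.66 = 181051.21
Buyer's account: duty 2103.67 = 2103.67

Buyer's account: EUR 2103.67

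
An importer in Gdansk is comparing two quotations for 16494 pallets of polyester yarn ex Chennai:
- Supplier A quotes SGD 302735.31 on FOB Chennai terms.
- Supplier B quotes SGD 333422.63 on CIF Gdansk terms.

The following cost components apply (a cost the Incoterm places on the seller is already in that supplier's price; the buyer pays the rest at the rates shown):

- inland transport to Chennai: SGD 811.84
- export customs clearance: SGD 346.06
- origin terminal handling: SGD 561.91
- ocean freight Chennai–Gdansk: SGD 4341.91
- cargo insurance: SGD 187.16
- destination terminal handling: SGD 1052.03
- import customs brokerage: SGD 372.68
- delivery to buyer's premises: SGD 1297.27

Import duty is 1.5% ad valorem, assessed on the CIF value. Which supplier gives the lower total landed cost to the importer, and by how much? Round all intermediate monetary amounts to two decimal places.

Supplier A (FOB):
CIF value = FOB price + freight + insurance = 302735.31 + 4341.91 + 187.16 = 307264.38
Import duty = 307264.38 × 1.5% = 4608.97
Buyer bears (A): 4341.91 + 187.16 + 1052.03 + 372.68 + 1297.27 = 7251.05
Landed cost (A) = invoice 302735.31 + 7251.05 + duty 4608.97 = 314595.33
Supplier B (CIF):
The CIF price already equals the CIF value: 333422.63
Import duty = 333422.63 × 1.5% = 5001.34
Buyer bears (B): 1052.03 + 372.68 + 1297.27 = 2721.98
Landed cost (B) = invoice 333422.63 + 2721.98 + duty 5001.34 = 341145.95
Difference = |314595.33 − 341145.95| = 26550.62

Supplier A is cheaper by SGD 26550.62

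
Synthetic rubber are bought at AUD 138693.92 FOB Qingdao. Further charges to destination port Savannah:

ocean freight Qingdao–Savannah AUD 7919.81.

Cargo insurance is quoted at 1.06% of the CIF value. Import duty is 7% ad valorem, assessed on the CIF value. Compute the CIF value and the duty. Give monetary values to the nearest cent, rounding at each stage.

Let C be the CIF value. C = FOB price + freight + 1.06% × C
C − 1.06% × C = 138693.92 + 7919.81
0.9894 × C = 146613.73
C = 146613.73 / 0.9894 = 148184.49
Insurance premium = 1.06% × 148184.49 = 1570.76
Import duty = 148184.49 × 7% = 10372.91

CIF value: AUD 148184.49; import duty: AUD 10372.91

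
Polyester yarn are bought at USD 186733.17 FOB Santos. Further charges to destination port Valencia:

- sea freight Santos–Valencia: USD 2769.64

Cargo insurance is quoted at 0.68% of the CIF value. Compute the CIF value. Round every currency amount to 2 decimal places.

CIF value: USD 190800.25

Let C be the CIF value. C = FOB price + freight + 0.68% × C
C − 0.68% × C = 186733.17 + 2769.64
0.9932 × C = 189502.81
C = 189502.81 / 0.9932 = 190800.25
Insurance premium = 0.68% × 190800.25 = 1297.44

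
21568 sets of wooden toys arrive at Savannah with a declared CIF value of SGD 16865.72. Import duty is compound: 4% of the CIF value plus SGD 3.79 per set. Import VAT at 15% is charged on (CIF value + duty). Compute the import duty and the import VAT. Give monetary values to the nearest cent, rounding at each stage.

Import duty: SGD 82417.35; import VAT: SGD 14892.46

Ad valorem component: 16865.72 × 4% = 674.63
Specific component: 21568 × 3.79 = 81742.72
Import duty = 674.63 + 81742.72 = 82417.35
VAT base = CIF + duty = 16865.72 + 82417.35 = 99283.07
Import VAT = 99283.07 × 15% = 14892.46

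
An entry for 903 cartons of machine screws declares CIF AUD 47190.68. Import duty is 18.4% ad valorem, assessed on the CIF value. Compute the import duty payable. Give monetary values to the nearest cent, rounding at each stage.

Import duty = 47190.68 × 18.4% = 8683.09

Import duty: AUD 8683.09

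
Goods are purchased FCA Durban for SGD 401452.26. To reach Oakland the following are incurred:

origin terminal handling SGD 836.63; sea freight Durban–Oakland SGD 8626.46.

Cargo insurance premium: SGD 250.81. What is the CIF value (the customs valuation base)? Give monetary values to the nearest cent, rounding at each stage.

CIF value: SGD 411166.16

CIF = FCA price + pre-shipment costs + freight + insurance
CIF = 401452.26 + 836.63 + 8626.46 + 250.81 = 411166.16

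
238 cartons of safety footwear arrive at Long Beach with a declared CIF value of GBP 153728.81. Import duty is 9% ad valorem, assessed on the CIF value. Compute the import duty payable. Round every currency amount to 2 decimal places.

Import duty = 153728.81 × 9% = 13835.59

Import duty: GBP 13835.59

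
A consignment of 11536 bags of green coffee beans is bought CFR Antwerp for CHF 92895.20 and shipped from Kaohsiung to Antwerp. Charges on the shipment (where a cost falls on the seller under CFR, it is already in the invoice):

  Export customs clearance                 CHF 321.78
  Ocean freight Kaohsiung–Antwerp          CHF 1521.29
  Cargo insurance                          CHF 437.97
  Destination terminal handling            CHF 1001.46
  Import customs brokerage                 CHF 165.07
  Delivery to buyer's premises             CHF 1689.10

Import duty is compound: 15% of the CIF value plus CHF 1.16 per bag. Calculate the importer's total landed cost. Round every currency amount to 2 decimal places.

Total landed cost: CHF 123570.54

CFR: the seller pays costs through ocean freight to the destination port, but not insurance.
Already in the invoice (seller's account under CFR): export clearance, freight — exclude.
CIF value = CFR price + insurance = 92895.20 + 437.97 = 93333.17
Ad valorem component: 93333.17 × 15% = 13999.98
Specific component: 11536 × 1.16 = 13381.76
Import duty = 13999.98 + 13381.76 = 27381.74
Buyer bears: insurance 437.97 + destination terminal 1001.46 + brokerage 165.07 + delivery 1689.10 + duty 27381.74 = 30675.34
Landed cost = invoice 92895.20 + 30675.34 = 123570.54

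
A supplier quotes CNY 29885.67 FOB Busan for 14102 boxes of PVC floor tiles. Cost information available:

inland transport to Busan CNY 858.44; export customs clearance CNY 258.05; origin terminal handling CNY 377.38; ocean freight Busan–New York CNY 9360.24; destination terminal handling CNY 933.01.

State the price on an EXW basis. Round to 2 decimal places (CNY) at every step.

Not relevant to the conversion: destination terminal, freight — on the buyer under both terms; not part of either seller's price.
From FOB to EXW, the seller no longer bears: inland to port, export clearance, origin terminal.
EXW price = 29885.67 − 858.44 − 258.05 − 377.38 = 28391.80

EXW price: CNY 28391.80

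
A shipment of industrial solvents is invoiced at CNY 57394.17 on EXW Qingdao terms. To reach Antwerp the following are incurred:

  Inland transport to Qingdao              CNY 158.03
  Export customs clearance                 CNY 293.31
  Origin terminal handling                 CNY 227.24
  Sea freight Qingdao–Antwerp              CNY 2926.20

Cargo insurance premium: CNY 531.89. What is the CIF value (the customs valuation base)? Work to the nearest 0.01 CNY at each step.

CIF = EXW price + pre-shipment costs + freight + insurance
CIF = 57394.17 + 158.03 + 293.31 + 227.24 + 2926.20 + 531.89 = 61530.84

CIF value: CNY 61530.84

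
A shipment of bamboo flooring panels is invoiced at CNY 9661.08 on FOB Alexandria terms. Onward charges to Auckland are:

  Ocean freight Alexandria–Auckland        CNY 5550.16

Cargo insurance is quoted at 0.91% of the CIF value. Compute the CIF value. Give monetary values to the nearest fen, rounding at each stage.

Let C be the CIF value. C = FOB price + freight + 0.91% × C
C − 0.91% × C = 9661.08 + 5550.16
0.9909 × C = 15211.24
C = 15211.24 / 0.9909 = 15350.93
Insurance premium = 0.91% × 15350.93 = 139.69

CIF value: CNY 15350.93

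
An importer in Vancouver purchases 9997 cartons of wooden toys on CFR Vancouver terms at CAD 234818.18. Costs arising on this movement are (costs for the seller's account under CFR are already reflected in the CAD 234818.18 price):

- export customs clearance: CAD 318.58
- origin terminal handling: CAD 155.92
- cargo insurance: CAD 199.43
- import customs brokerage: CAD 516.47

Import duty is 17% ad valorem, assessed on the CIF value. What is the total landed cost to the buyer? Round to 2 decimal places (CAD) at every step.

CFR: the seller pays costs through ocean freight to the destination port, but not insurance.
Already in the invoice (seller's account under CFR): export clearance, origin terminal — exclude.
CIF value = CFR price + insurance = 234818.18 + 199.43 = 235017.61
Import duty = 235017.61 × 17% = 39952.99
Buyer bears: insurance 199.43 + brokerage 516.47 + duty 39952.99 = 40668.89
Landed cost = invoice 234818.18 + 40668.89 = 275487.07

Total landed cost: CAD 275487.07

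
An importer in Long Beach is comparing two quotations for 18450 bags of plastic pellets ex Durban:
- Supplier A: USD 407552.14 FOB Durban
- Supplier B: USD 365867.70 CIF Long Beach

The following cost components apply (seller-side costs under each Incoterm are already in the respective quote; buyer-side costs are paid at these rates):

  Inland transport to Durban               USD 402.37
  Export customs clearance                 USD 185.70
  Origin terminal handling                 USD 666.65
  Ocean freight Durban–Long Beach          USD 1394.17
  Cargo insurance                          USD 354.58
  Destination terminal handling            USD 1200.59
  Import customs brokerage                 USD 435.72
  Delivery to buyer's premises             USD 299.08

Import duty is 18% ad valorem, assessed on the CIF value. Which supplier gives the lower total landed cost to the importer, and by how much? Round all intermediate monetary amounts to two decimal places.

Supplier B is cheaper by USD 51251.16

Supplier A (FOB):
CIF value = FOB price + freight + insurance = 407552.14 + 1394.17 + 354.58 = 409300.89
Import duty = 409300.89 × 18% = 73674.16
Buyer bears (A): 1394.17 + 354.58 + 1200.59 + 435.72 + 299.08 = 3684.14
Landed cost (A) = invoice 407552.14 + 3684.14 + duty 73674.16 = 484910.44
Supplier B (CIF):
The CIF price already equals the CIF value: 365867.70
Import duty = 365867.70 × 18% = 65856.19
Buyer bears (B): 1200.59 + 435.72 + 299.08 = 1935.39
Landed cost (B) = invoice 365867.70 + 1935.39 + duty 65856.19 = 433659.28
Difference = |484910.44 − 433659.28| = 51251.16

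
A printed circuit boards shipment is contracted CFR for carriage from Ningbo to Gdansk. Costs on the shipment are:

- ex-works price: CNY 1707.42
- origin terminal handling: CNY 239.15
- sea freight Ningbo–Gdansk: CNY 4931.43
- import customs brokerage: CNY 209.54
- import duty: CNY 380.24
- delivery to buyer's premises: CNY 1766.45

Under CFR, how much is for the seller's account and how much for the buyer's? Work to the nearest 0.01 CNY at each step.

CFR: the seller pays costs through ocean freight to the destination port, but not insurance.
Seller's account: goods 1707.42 + origin terminal 239.15 + freight 4931.43 = 6878.00
Buyer's account: brokerage 209.54 + duty 380.24 + delivery 1766.45 = 2356.23

Seller: CNY 6878.00; buyer: CNY 2356.23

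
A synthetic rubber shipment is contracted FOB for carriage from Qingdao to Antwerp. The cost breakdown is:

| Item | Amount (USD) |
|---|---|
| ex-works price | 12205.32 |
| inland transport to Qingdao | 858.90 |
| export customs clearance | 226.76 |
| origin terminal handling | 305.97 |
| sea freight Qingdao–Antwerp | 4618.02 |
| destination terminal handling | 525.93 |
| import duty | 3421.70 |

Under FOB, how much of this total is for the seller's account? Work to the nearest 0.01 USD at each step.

Seller's account: USD 13596.95

FOB: the seller bears costs until goods are on board at the origin port; the buyer bears freight, insurance and all costs thereafter.
Seller's account: goods 12205.32 + inland to port 858.90 + export clearance 226.76 + origin terminal 305.97 = 13596.95
Buyer's account: freight 4618.02 + destination terminal 525.93 + duty 3421.70 = 8565.65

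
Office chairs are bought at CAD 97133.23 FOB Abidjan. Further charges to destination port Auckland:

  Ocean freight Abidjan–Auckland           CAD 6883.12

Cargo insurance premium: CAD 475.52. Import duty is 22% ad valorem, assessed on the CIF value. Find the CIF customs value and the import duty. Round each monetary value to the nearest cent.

CIF = FOB price + freight + insurance
CIF = 97133.23 + 6883.12 + 475.52 = 104491.87
Import duty = 104491.87 × 22% = 22988.21

CIF value: CAD 104491.87; import duty: CAD 22988.21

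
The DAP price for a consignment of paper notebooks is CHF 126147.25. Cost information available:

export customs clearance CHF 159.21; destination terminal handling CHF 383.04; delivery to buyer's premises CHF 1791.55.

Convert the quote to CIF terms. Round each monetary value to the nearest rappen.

CIF price: CHF 123972.66

Not relevant to the conversion: export clearance — on the seller under both DAP and CIF; already in the DAP price and stays in the CIF price.
From DAP to CIF, the seller no longer bears: destination terminal, delivery.
CIF price = 126147.25 − 383.04 − 1791.55 = 123972.66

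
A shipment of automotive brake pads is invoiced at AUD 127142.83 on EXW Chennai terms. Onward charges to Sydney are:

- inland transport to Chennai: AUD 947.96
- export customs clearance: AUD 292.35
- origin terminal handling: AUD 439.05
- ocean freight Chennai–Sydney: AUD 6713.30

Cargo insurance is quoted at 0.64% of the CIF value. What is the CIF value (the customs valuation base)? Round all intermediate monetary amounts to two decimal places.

CIF value: AUD 136408.50

Let C be the CIF value. C = EXW price + pre-shipment costs + freight + 0.64% × C
C − 0.64% × C = 127142.83 + 947.96 + 292.35 + 439.05 + 6713.30
0.9936 × C = 135535.49
C = 135535.49 / 0.9936 = 136408.50
Insurance premium = 0.64% × 136408.50 = 873.01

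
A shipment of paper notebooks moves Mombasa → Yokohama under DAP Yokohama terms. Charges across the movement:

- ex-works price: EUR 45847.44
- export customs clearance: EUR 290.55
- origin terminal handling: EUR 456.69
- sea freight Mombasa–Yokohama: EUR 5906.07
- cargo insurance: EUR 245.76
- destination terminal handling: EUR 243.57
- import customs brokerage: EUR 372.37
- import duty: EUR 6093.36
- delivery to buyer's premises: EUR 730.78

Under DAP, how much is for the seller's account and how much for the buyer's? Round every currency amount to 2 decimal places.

DAP: the seller bears all costs to the named destination except import duty and clearance.
Seller's account: goods 45847.44 + export clearance 290.55 + origin terminal 456.69 + freight 5906.07 + insurance 245.76 + destination terminal 243.57 + delivery 730.78 = 53720.86
Buyer's account: brokerage 372.37 + duty 6093.36 = 6465.73

Seller: EUR 53720.86; buyer: EUR 6465.73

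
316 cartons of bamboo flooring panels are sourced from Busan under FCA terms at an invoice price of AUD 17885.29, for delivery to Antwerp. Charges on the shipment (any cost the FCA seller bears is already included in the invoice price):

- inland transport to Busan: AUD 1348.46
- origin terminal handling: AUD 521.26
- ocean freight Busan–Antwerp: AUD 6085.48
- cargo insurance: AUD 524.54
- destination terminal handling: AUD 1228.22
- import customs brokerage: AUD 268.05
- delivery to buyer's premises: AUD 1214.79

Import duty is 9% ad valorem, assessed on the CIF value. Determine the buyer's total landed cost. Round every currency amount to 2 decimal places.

Total landed cost: AUD 29979.12

FCA: the seller delivers export-cleared goods to the carrier; the buyer bears costs from that point.
Already in the invoice (seller's account under FCA): inland to port — exclude.
CIF value = FCA price + origin terminal + freight + insurance = 17885.29 + 521.26 + 6085.48 + 524.54 = 25016.57
Import duty = 25016.57 × 9% = 2251.49
Buyer bears: origin terminal 521.26 + freight 6085.48 + insurance 524.54 + destination terminal 1228.22 + brokerage 268.05 + delivery 1214.79 + duty 2251.49 = 12093.83
Landed cost = invoice 17885.29 + 12093.83 = 29979.12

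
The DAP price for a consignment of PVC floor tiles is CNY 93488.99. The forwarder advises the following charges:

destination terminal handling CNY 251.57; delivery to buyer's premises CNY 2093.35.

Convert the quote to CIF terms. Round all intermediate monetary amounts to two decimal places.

CIF price: CNY 91144.07

From DAP to CIF, the seller no longer bears: destination terminal, delivery.
CIF price = 93488.99 − 251.57 − 2093.35 = 91144.07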